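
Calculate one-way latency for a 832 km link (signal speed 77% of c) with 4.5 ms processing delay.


Speed = 0.77 * 3e5 km/s = 231000 km/s
Propagation delay = 832 / 231000 = 0.0036 s = 3.6017 ms
Processing delay = 4.5 ms
Total one-way latency = 8.1017 ms


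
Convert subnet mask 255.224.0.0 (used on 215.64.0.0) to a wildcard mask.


Subnet mask: 255.224.0.0
Wildcard = 255.255.255.255 - subnet mask
255 - 255 = 0
255 - 224 = 31
255 - 0 = 255
255 - 0 = 255
Wildcard: 0.31.255.255


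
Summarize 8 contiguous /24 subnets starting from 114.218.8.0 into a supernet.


Original prefix: /24
Number of subnets: 8 = 2^3
New prefix = 24 - 3 = 21
Supernet: 114.218.8.0/21


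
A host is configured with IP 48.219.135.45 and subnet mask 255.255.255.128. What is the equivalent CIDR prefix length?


Binary: 11111111.11111111.11111111.10000000
Count leading 1s
Prefix: /25


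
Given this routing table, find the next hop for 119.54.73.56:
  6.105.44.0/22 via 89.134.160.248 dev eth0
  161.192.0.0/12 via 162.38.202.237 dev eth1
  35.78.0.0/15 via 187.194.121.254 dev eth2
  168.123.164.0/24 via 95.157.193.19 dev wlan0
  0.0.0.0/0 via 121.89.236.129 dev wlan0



Longest prefix match for 119.54.73.56:
  /22 6.105.44.0: no
  /12 161.192.0.0: no
  /15 35.78.0.0: no
  /24 168.123.164.0: no
  /0 0.0.0.0: MATCH
Selected: next-hop 121.89.236.129 via wlan0 (matched /0)


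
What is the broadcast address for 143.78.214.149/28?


Network: 143.78.214.144/28
Host bits = 4
Set all host bits to 1:
Broadcast: 143.78.214.159


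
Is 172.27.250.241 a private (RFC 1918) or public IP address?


RFC 1918 private ranges:
  10.0.0.0/8 (10.0.0.0 - 10.255.255.255)
  172.16.0.0/12 (172.16.0.0 - 172.31.255.255)
  192.168.0.0/16 (192.168.0.0 - 192.168.255.255)
Private (in 172.16.0.0/12)


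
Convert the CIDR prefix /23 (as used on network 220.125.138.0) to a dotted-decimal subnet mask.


/23 means 23 network bits, 9 host bits
Binary: 11111111111111111111111000000000
Mask: 255.255.254.0


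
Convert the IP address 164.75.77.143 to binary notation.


164 = 10100100
75 = 01001011
77 = 01001101
143 = 10001111
Binary: 10100100.01001011.01001101.10001111


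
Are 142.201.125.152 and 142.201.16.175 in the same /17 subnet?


Mask: 255.255.128.0
142.201.125.152 AND mask = 142.201.0.0
142.201.16.175 AND mask = 142.201.0.0
Yes, same subnet (142.201.0.0)


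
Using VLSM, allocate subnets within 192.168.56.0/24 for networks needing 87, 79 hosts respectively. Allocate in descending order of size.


87 hosts -> /25 (126 usable): 192.168.56.0/25
79 hosts -> /25 (126 usable): 192.168.56.128/25
Allocation: 192.168.56.0/25 (87 hosts, 126 usable); 192.168.56.128/25 (79 hosts, 126 usable)


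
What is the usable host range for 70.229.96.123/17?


Network: 70.229.0.0
Broadcast: 70.229.127.255
First usable = network + 1
Last usable = broadcast - 1
Range: 70.229.0.1 to 70.229.127.254


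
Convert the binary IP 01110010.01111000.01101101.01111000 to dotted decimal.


01110010 = 114
01111000 = 120
01101101 = 109
01111000 = 120
IP: 114.120.109.120


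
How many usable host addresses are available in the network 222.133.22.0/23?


Host bits = 32 - 23 = 9
Total addresses = 2^9 = 512
Usable = total - 2 (network and broadcast)
Usable hosts: 510


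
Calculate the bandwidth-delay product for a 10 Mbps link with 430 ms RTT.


BDP = bandwidth * RTT
= 10 Mbps * 430 ms
= 10 * 1e6 * 430 / 1000 bits
= 4300000 bits
= 537500 bytes
= 524.9023 KB
BDP = 4300000 bits (537500 bytes)


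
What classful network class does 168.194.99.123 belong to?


First octet: 168
Binary: 10101000
10xxxxxx -> Class B (128-191)
Class B, default mask 255.255.0.0 (/16)


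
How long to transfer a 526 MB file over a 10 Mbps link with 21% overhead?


Effective throughput = 10 * (1 - 21/100) = 7.9 Mbps
File size in Mb = 526 * 8 = 4208 Mb
Time = 4208 / 7.9
Time = 532.6582 seconds


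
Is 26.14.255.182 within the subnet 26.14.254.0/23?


Subnet network: 26.14.254.0
Test IP AND mask: 26.14.254.0
Yes, 26.14.255.182 is in 26.14.254.0/23


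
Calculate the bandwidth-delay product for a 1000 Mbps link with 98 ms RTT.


BDP = bandwidth * RTT
= 1000 Mbps * 98 ms
= 1000 * 1e6 * 98 / 1000 bits
= 98000000 bits
= 12250000 bytes
= 11962.8906 KB
BDP = 98000000 bits (12250000 bytes)


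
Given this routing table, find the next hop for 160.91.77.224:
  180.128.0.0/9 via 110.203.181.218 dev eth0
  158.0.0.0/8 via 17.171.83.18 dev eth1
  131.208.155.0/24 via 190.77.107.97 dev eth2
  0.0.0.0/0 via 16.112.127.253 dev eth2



Longest prefix match for 160.91.77.224:
  /9 180.128.0.0: no
  /8 158.0.0.0: no
  /24 131.208.155.0: no
  /0 0.0.0.0: MATCH
Selected: next-hop 16.112.127.253 via eth2 (matched /0)


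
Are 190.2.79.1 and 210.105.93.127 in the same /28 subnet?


Mask: 255.255.255.240
190.2.79.1 AND mask = 190.2.79.0
210.105.93.127 AND mask = 210.105.93.112
No, different subnets (190.2.79.0 vs 210.105.93.112)


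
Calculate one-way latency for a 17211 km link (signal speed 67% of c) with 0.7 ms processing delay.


Speed = 0.67 * 3e5 km/s = 201000 km/s
Propagation delay = 17211 / 201000 = 0.0856 s = 85.6269 ms
Processing delay = 0.7 ms
Total one-way latency = 86.3269 ms


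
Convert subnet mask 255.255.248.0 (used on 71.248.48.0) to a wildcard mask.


Subnet mask: 255.255.248.0
Wildcard = 255.255.255.255 - subnet mask
255 - 255 = 0
255 - 255 = 0
255 - 248 = 7
255 - 0 = 255
Wildcard: 0.0.7.255


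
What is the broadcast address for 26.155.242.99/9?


Network: 26.128.0.0/9
Host bits = 23
Set all host bits to 1:
Broadcast: 26.255.255.255


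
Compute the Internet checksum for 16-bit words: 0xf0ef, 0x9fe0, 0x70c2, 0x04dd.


Sum all words (with carry folding):
+ 0xf0ef = 0xf0ef
+ 0x9fe0 = 0x90d0
+ 0x70c2 = 0x0193
+ 0x04dd = 0x0670
One's complement: ~0x0670
Checksum = 0xf98f


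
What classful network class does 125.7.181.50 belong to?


First octet: 125
Binary: 01111101
0xxxxxxx -> Class A (1-126)
Class A, default mask 255.0.0.0 (/8)


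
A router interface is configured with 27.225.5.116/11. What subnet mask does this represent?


/11 means 11 network bits, 21 host bits
Binary: 11111111111000000000000000000000
Mask: 255.224.0.0


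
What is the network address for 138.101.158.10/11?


IP:   10001010.01100101.10011110.00001010
Mask: 11111111.11100000.00000000.00000000
AND operation:
Net:  10001010.01100000.00000000.00000000
Network: 138.96.0.0/11


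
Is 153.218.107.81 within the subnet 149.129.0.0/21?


Subnet network: 149.129.0.0
Test IP AND mask: 153.218.104.0
No, 153.218.107.81 is not in 149.129.0.0/21


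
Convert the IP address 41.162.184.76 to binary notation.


41 = 00101001
162 = 10100010
184 = 10111000
76 = 01001100
Binary: 00101001.10100010.10111000.01001100


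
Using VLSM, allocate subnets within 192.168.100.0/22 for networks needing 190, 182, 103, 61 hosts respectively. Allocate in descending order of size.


190 hosts -> /24 (254 usable): 192.168.100.0/24
182 hosts -> /24 (254 usable): 192.168.101.0/24
103 hosts -> /25 (126 usable): 192.168.102.0/25
61 hosts -> /26 (62 usable): 192.168.102.128/26
Allocation: 192.168.100.0/24 (190 hosts, 254 usable); 192.168.101.0/24 (182 hosts, 254 usable); 192.168.102.0/25 (103 hosts, 126 usable); 192.168.102.128/26 (61 hosts, 62 usable)


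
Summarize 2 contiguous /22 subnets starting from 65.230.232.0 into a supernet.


Original prefix: /22
Number of subnets: 2 = 2^1
New prefix = 22 - 1 = 21
Supernet: 65.230.232.0/21


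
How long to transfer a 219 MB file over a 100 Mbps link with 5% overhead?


Effective throughput = 100 * (1 - 5/100) = 95 Mbps
File size in Mb = 219 * 8 = 1752 Mb
Time = 1752 / 95
Time = 18.4421 seconds


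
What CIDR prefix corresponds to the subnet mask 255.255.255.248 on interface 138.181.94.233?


Binary: 11111111.11111111.11111111.11111000
Count leading 1s
Prefix: /29


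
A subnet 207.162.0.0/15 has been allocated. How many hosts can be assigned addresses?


Host bits = 32 - 15 = 17
Total addresses = 2^17 = 131072
Usable = total - 2 (network and broadcast)
Usable hosts: 131070


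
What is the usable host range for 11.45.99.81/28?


Network: 11.45.99.80
Broadcast: 11.45.99.95
First usable = network + 1
Last usable = broadcast - 1
Range: 11.45.99.81 to 11.45.99.94


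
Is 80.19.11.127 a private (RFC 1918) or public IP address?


RFC 1918 private ranges:
  10.0.0.0/8 (10.0.0.0 - 10.255.255.255)
  172.16.0.0/12 (172.16.0.0 - 172.31.255.255)
  192.168.0.0/16 (192.168.0.0 - 192.168.255.255)
Public (not in any RFC 1918 range)


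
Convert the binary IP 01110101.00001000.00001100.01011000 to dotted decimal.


01110101 = 117
00001000 = 8
00001100 = 12
01011000 = 88
IP: 117.8.12.88


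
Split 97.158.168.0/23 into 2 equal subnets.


New prefix = 23 + 1 = 24
Each subnet has 256 addresses
  97.158.168.0/24
  97.158.169.0/24
Subnets: 97.158.168.0/24, 97.158.169.0/24


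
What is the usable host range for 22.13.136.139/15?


Network: 22.12.0.0
Broadcast: 22.13.255.255
First usable = network + 1
Last usable = broadcast - 1
Range: 22.12.0.1 to 22.13.255.254


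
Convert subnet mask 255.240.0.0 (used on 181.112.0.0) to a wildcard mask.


Subnet mask: 255.240.0.0
Wildcard = 255.255.255.255 - subnet mask
255 - 255 = 0
255 - 240 = 15
255 - 0 = 255
255 - 0 = 255
Wildcard: 0.15.255.255


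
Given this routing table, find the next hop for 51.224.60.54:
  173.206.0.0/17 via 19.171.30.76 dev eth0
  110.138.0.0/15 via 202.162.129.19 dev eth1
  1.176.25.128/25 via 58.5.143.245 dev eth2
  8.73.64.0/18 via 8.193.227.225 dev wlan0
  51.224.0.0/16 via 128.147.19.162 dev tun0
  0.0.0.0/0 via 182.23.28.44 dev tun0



Longest prefix match for 51.224.60.54:
  /17 173.206.0.0: no
  /15 110.138.0.0: no
  /25 1.176.25.128: no
  /18 8.73.64.0: no
  /16 51.224.0.0: MATCH
  /0 0.0.0.0: MATCH
Selected: next-hop 128.147.19.162 via tun0 (matched /16)


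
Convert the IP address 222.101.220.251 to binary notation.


222 = 11011110
101 = 01100101
220 = 11011100
251 = 11111011
Binary: 11011110.01100101.11011100.11111011


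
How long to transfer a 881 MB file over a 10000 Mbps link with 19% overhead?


Effective throughput = 10000 * (1 - 19/100) = 8100.0 Mbps
File size in Mb = 881 * 8 = 7048 Mb
Time = 7048 / 8100.0
Time = 0.8701 seconds


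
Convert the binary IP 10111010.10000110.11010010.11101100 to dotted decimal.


10111010 = 186
10000110 = 134
11010010 = 210
11101100 = 236
IP: 186.134.210.236


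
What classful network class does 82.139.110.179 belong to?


First octet: 82
Binary: 01010010
0xxxxxxx -> Class A (1-126)
Class A, default mask 255.0.0.0 (/8)


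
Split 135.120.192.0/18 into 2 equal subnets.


New prefix = 18 + 1 = 19
Each subnet has 8192 addresses
  135.120.192.0/19
  135.120.224.0/19
Subnets: 135.120.192.0/19, 135.120.224.0/19


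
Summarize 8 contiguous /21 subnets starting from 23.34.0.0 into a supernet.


Original prefix: /21
Number of subnets: 8 = 2^3
New prefix = 21 - 3 = 18
Supernet: 23.34.0.0/18


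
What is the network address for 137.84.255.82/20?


IP:   10001001.01010100.11111111.01010010
Mask: 11111111.11111111.11110000.00000000
AND operation:
Net:  10001001.01010100.11110000.00000000
Network: 137.84.240.0/20


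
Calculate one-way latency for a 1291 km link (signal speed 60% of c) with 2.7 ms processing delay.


Speed = 0.6 * 3e5 km/s = 180000 km/s
Propagation delay = 1291 / 180000 = 0.0072 s = 7.1722 ms
Processing delay = 2.7 ms
Total one-way latency = 9.8722 ms


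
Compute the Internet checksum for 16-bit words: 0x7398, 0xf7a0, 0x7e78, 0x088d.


Sum all words (with carry folding):
+ 0x7398 = 0x7398
+ 0xf7a0 = 0x6b39
+ 0x7e78 = 0xe9b1
+ 0x088d = 0xf23e
One's complement: ~0xf23e
Checksum = 0x0dc1


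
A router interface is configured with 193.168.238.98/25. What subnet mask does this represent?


/25 means 25 network bits, 7 host bits
Binary: 11111111111111111111111110000000
Mask: 255.255.255.128


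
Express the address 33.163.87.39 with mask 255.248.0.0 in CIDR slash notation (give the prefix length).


Binary: 11111111.11111000.00000000.00000000
Count leading 1s
Prefix: /13


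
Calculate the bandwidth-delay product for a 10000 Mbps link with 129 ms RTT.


BDP = bandwidth * RTT
= 10000 Mbps * 129 ms
= 10000 * 1e6 * 129 / 1000 bits
= 1290000000 bits
= 161250000 bytes
= 157470.7031 KB
BDP = 1290000000 bits (161250000 bytes)


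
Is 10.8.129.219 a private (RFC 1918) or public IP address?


RFC 1918 private ranges:
  10.0.0.0/8 (10.0.0.0 - 10.255.255.255)
  172.16.0.0/12 (172.16.0.0 - 172.31.255.255)
  192.168.0.0/16 (192.168.0.0 - 192.168.255.255)
Private (in 10.0.0.0/8)


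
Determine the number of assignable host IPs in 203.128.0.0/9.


Host bits = 32 - 9 = 23
Total addresses = 2^23 = 8388608
Usable = total - 2 (network and broadcast)
Usable hosts: 8388606


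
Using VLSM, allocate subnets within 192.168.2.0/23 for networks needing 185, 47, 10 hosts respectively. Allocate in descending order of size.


185 hosts -> /24 (254 usable): 192.168.2.0/24
47 hosts -> /26 (62 usable): 192.168.3.0/26
10 hosts -> /28 (14 usable): 192.168.3.64/28
Allocation: 192.168.2.0/24 (185 hosts, 254 usable); 192.168.3.0/26 (47 hosts, 62 usable); 192.168.3.64/28 (10 hosts, 14 usable)


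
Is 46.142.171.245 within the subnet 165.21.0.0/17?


Subnet network: 165.21.0.0
Test IP AND mask: 46.142.128.0
No, 46.142.171.245 is not in 165.21.0.0/17


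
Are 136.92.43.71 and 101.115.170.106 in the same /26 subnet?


Mask: 255.255.255.192
136.92.43.71 AND mask = 136.92.43.64
101.115.170.106 AND mask = 101.115.170.64
No, different subnets (136.92.43.64 vs 101.115.170.64)


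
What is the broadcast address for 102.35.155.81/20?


Network: 102.35.144.0/20
Host bits = 12
Set all host bits to 1:
Broadcast: 102.35.159.255


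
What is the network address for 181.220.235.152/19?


IP:   10110101.11011100.11101011.10011000
Mask: 11111111.11111111.11100000.00000000
AND operation:
Net:  10110101.11011100.11100000.00000000
Network: 181.220.224.0/19


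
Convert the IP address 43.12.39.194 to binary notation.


43 = 00101011
12 = 00001100
39 = 00100111
194 = 11000010
Binary: 00101011.00001100.00100111.11000010


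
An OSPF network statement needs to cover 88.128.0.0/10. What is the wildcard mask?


Subnet mask: 255.192.0.0
Wildcard = 255.255.255.255 - subnet mask
255 - 255 = 0
255 - 192 = 63
255 - 0 = 255
255 - 0 = 255
Wildcard: 0.63.255.255


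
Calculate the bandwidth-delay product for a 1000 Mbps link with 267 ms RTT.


BDP = bandwidth * RTT
= 1000 Mbps * 267 ms
= 1000 * 1e6 * 267 / 1000 bits
= 267000000 bits
= 33375000 bytes
= 32592.7734 KB
BDP = 267000000 bits (33375000 bytes)


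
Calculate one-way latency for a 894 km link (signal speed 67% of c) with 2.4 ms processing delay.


Speed = 0.67 * 3e5 km/s = 201000 km/s
Propagation delay = 894 / 201000 = 0.0044 s = 4.4478 ms
Processing delay = 2.4 ms
Total one-way latency = 6.8478 ms


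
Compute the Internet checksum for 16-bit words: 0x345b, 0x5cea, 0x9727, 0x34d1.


Sum all words (with carry folding):
+ 0x345b = 0x345b
+ 0x5cea = 0x9145
+ 0x9727 = 0x286d
+ 0x34d1 = 0x5d3e
One's complement: ~0x5d3e
Checksum = 0xa2c1


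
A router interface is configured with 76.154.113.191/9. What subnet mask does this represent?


/9 means 9 network bits, 23 host bits
Binary: 11111111100000000000000000000000
Mask: 255.128.0.0


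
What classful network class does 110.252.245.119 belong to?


First octet: 110
Binary: 01101110
0xxxxxxx -> Class A (1-126)
Class A, default mask 255.0.0.0 (/8)


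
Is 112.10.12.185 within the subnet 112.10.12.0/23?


Subnet network: 112.10.12.0
Test IP AND mask: 112.10.12.0
Yes, 112.10.12.185 is in 112.10.12.0/23


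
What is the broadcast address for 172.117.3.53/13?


Network: 172.112.0.0/13
Host bits = 19
Set all host bits to 1:
Broadcast: 172.119.255.255


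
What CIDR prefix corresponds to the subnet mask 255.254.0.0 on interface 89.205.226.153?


Binary: 11111111.11111110.00000000.00000000
Count leading 1s
Prefix: /15


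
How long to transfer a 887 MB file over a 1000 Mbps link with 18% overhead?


Effective throughput = 1000 * (1 - 18/100) = 820.0 Mbps
File size in Mb = 887 * 8 = 7096 Mb
Time = 7096 / 820.0
Time = 8.6537 seconds


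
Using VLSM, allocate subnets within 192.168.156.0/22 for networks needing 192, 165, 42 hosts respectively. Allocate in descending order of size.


192 hosts -> /24 (254 usable): 192.168.156.0/24
165 hosts -> /24 (254 usable): 192.168.157.0/24
42 hosts -> /26 (62 usable): 192.168.158.0/26
Allocation: 192.168.156.0/24 (192 hosts, 254 usable); 192.168.157.0/24 (165 hosts, 254 usable); 192.168.158.0/26 (42 hosts, 62 usable)


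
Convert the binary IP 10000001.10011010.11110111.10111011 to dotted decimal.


10000001 = 129
10011010 = 154
11110111 = 247
10111011 = 187
IP: 129.154.247.187


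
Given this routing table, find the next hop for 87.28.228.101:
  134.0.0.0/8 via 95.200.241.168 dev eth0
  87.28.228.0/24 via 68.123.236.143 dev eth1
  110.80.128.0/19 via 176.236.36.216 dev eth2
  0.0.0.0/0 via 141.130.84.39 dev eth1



Longest prefix match for 87.28.228.101:
  /8 134.0.0.0: no
  /24 87.28.228.0: MATCH
  /19 110.80.128.0: no
  /0 0.0.0.0: MATCH
Selected: next-hop 68.123.236.143 via eth1 (matched /24)


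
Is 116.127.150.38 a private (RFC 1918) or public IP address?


RFC 1918 private ranges:
  10.0.0.0/8 (10.0.0.0 - 10.255.255.255)
  172.16.0.0/12 (172.16.0.0 - 172.31.255.255)
  192.168.0.0/16 (192.168.0.0 - 192.168.255.255)
Public (not in any RFC 1918 range)


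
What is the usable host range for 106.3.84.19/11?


Network: 106.0.0.0
Broadcast: 106.31.255.255
First usable = network + 1
Last usable = broadcast - 1
Range: 106.0.0.1 to 106.31.255.254


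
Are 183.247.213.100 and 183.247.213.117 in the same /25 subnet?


Mask: 255.255.255.128
183.247.213.100 AND mask = 183.247.213.0
183.247.213.117 AND mask = 183.247.213.0
Yes, same subnet (183.247.213.0)


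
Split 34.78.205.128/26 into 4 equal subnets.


New prefix = 26 + 2 = 28
Each subnet has 16 addresses
  34.78.205.128/28
  34.78.205.144/28
  34.78.205.160/28
  34.78.205.176/28
Subnets: 34.78.205.128/28, 34.78.205.144/28, 34.78.205.160/28, 34.78.205.176/28


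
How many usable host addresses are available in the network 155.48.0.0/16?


Host bits = 32 - 16 = 16
Total addresses = 2^16 = 65536
Usable = total - 2 (network and broadcast)
Usable hosts: 65534


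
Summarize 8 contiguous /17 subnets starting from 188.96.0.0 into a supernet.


Original prefix: /17
Number of subnets: 8 = 2^3
New prefix = 17 - 3 = 14
Supernet: 188.96.0.0/14


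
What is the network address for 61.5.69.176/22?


IP:   00111101.00000101.01000101.10110000
Mask: 11111111.11111111.11111100.00000000
AND operation:
Net:  00111101.00000101.01000100.00000000
Network: 61.5.68.0/22


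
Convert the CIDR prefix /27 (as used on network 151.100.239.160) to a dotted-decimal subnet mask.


/27 means 27 network bits, 5 host bits
Binary: 11111111111111111111111111100000
Mask: 255.255.255.224


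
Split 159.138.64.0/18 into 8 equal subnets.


New prefix = 18 + 3 = 21
Each subnet has 2048 addresses
  159.138.64.0/21
  159.138.72.0/21
  159.138.80.0/21
  159.138.88.0/21
  159.138.96.0/21
  159.138.104.0/21
  159.138.112.0/21
  159.138.120.0/21
Subnets: 159.138.64.0/21, 159.138.72.0/21, 159.138.80.0/21, 159.138.88.0/21, 159.138.96.0/21, 159.138.104.0/21, 159.138.112.0/21, 159.138.120.0/21


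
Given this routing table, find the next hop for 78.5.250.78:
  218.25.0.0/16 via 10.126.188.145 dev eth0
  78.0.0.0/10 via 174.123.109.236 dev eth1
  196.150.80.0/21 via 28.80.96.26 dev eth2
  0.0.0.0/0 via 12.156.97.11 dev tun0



Longest prefix match for 78.5.250.78:
  /16 218.25.0.0: no
  /10 78.0.0.0: MATCH
  /21 196.150.80.0: no
  /0 0.0.0.0: MATCH
Selected: next-hop 174.123.109.236 via eth1 (matched /10)


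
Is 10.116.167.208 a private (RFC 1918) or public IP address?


RFC 1918 private ranges:
  10.0.0.0/8 (10.0.0.0 - 10.255.255.255)
  172.16.0.0/12 (172.16.0.0 - 172.31.255.255)
  192.168.0.0/16 (192.168.0.0 - 192.168.255.255)
Private (in 10.0.0.0/8)


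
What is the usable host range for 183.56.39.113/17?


Network: 183.56.0.0
Broadcast: 183.56.127.255
First usable = network + 1
Last usable = broadcast - 1
Range: 183.56.0.1 to 183.56.127.254


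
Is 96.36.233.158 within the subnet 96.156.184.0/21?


Subnet network: 96.156.184.0
Test IP AND mask: 96.36.232.0
No, 96.36.233.158 is not in 96.156.184.0/21


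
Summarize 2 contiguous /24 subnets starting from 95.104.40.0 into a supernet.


Original prefix: /24
Number of subnets: 2 = 2^1
New prefix = 24 - 1 = 23
Supernet: 95.104.40.0/23


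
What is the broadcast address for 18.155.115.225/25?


Network: 18.155.115.128/25
Host bits = 7
Set all host bits to 1:
Broadcast: 18.155.115.255


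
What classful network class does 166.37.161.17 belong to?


First octet: 166
Binary: 10100110
10xxxxxx -> Class B (128-191)
Class B, default mask 255.255.0.0 (/16)


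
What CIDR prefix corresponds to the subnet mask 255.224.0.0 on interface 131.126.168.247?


Binary: 11111111.11100000.00000000.00000000
Count leading 1s
Prefix: /11


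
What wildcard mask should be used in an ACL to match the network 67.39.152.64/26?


Subnet mask: 255.255.255.192
Wildcard = 255.255.255.255 - subnet mask
255 - 255 = 0
255 - 255 = 0
255 - 255 = 0
255 - 192 = 63
Wildcard: 0.0.0.63


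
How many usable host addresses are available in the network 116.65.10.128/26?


Host bits = 32 - 26 = 6
Total addresses = 2^6 = 64
Usable = total - 2 (network and broadcast)
Usable hosts: 62


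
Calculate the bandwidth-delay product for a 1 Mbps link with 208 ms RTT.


BDP = bandwidth * RTT
= 1 Mbps * 208 ms
= 1 * 1e6 * 208 / 1000 bits
= 208000 bits
= 26000 bytes
= 25.3906 KB
BDP = 208000 bits (26000 bytes)


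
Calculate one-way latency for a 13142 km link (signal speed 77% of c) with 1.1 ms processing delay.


Speed = 0.77 * 3e5 km/s = 231000 km/s
Propagation delay = 13142 / 231000 = 0.0569 s = 56.8918 ms
Processing delay = 1.1 ms
Total one-way latency = 57.9918 ms


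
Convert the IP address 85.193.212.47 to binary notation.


85 = 01010101
193 = 11000001
212 = 11010100
47 = 00101111
Binary: 01010101.11000001.11010100.00101111


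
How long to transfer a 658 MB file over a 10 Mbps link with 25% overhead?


Effective throughput = 10 * (1 - 25/100) = 7.5 Mbps
File size in Mb = 658 * 8 = 5264 Mb
Time = 5264 / 7.5
Time = 701.8667 seconds


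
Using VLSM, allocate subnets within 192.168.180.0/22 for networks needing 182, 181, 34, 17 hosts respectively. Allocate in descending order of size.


182 hosts -> /24 (254 usable): 192.168.180.0/24
181 hosts -> /24 (254 usable): 192.168.181.0/24
34 hosts -> /26 (62 usable): 192.168.182.0/26
17 hosts -> /27 (30 usable): 192.168.182.64/27
Allocation: 192.168.180.0/24 (182 hosts, 254 usable); 192.168.181.0/24 (181 hosts, 254 usable); 192.168.182.0/26 (34 hosts, 62 usable); 192.168.182.64/27 (17 hosts, 30 usable)


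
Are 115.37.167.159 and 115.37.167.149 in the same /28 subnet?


Mask: 255.255.255.240
115.37.167.159 AND mask = 115.37.167.144
115.37.167.149 AND mask = 115.37.167.144
Yes, same subnet (115.37.167.144)


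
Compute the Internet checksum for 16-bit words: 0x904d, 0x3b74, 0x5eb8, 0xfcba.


Sum all words (with carry folding):
+ 0x904d = 0x904d
+ 0x3b74 = 0xcbc1
+ 0x5eb8 = 0x2a7a
+ 0xfcba = 0x2735
One's complement: ~0x2735
Checksum = 0xd8ca


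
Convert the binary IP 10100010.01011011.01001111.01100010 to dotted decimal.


10100010 = 162
01011011 = 91
01001111 = 79
01100010 = 98
IP: 162.91.79.98


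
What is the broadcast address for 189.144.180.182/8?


Network: 189.0.0.0/8
Host bits = 24
Set all host bits to 1:
Broadcast: 189.255.255.255


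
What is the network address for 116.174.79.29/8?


IP:   01110100.10101110.01001111.00011101
Mask: 11111111.00000000.00000000.00000000
AND operation:
Net:  01110100.00000000.00000000.00000000
Network: 116.0.0.0/8


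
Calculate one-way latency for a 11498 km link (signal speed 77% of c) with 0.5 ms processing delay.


Speed = 0.77 * 3e5 km/s = 231000 km/s
Propagation delay = 11498 / 231000 = 0.0498 s = 49.7749 ms
Processing delay = 0.5 ms
Total one-way latency = 50.2749 ms


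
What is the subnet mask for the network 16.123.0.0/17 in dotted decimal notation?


/17 means 17 network bits, 15 host bits
Binary: 11111111111111111000000000000000
Mask: 255.255.128.0


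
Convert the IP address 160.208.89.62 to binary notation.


160 = 10100000
208 = 11010000
89 = 01011001
62 = 00111110
Binary: 10100000.11010000.01011001.00111110


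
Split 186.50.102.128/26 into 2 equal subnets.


New prefix = 26 + 1 = 27
Each subnet has 32 addresses
  186.50.102.128/27
  186.50.102.160/27
Subnets: 186.50.102.128/27, 186.50.102.160/27


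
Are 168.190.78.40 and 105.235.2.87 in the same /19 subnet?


Mask: 255.255.224.0
168.190.78.40 AND mask = 168.190.64.0
105.235.2.87 AND mask = 105.235.0.0
No, different subnets (168.190.64.0 vs 105.235.0.0)


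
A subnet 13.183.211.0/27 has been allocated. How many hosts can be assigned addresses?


Host bits = 32 - 27 = 5
Total addresses = 2^5 = 32
Usable = total - 2 (network and broadcast)
Usable hosts: 30


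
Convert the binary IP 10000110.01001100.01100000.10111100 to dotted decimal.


10000110 = 134
01001100 = 76
01100000 = 96
10111100 = 188
IP: 134.76.96.188


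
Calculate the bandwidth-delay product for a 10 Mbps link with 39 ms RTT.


BDP = bandwidth * RTT
= 10 Mbps * 39 ms
= 10 * 1e6 * 39 / 1000 bits
= 390000 bits
= 48750 bytes
= 47.6074 KB
BDP = 390000 bits (48750 bytes)


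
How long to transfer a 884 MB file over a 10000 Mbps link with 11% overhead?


Effective throughput = 10000 * (1 - 11/100) = 8900 Mbps
File size in Mb = 884 * 8 = 7072 Mb
Time = 7072 / 8900
Time = 0.7946 seconds


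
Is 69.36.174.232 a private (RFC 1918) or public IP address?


RFC 1918 private ranges:
  10.0.0.0/8 (10.0.0.0 - 10.255.255.255)
  172.16.0.0/12 (172.16.0.0 - 172.31.255.255)
  192.168.0.0/16 (192.168.0.0 - 192.168.255.255)
Public (not in any RFC 1918 range)


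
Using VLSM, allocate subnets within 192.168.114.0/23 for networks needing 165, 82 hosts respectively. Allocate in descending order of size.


165 hosts -> /24 (254 usable): 192.168.114.0/24
82 hosts -> /25 (126 usable): 192.168.115.0/25
Allocation: 192.168.114.0/24 (165 hosts, 254 usable); 192.168.115.0/25 (82 hosts, 126 usable)


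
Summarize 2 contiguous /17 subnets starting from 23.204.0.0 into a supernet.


Original prefix: /17
Number of subnets: 2 = 2^1
New prefix = 17 - 1 = 16
Supernet: 23.204.0.0/16


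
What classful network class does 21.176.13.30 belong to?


First octet: 21
Binary: 00010101
0xxxxxxx -> Class A (1-126)
Class A, default mask 255.0.0.0 (/8)


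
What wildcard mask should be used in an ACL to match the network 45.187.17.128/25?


Subnet mask: 255.255.255.128
Wildcard = 255.255.255.255 - subnet mask
255 - 255 = 0
255 - 255 = 0
255 - 255 = 0
255 - 128 = 127
Wildcard: 0.0.0.127


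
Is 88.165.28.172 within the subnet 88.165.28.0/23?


Subnet network: 88.165.28.0
Test IP AND mask: 88.165.28.0
Yes, 88.165.28.172 is in 88.165.28.0/23


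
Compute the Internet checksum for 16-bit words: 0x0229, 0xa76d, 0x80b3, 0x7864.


Sum all words (with carry folding):
+ 0x0229 = 0x0229
+ 0xa76d = 0xa996
+ 0x80b3 = 0x2a4a
+ 0x7864 = 0xa2ae
One's complement: ~0xa2ae
Checksum = 0x5d51


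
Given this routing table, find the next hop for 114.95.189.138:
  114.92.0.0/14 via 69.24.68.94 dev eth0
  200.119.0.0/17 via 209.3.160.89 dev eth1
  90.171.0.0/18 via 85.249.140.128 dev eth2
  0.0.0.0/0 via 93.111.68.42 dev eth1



Longest prefix match for 114.95.189.138:
  /14 114.92.0.0: MATCH
  /17 200.119.0.0: no
  /18 90.171.0.0: no
  /0 0.0.0.0: MATCH
Selected: next-hop 69.24.68.94 via eth0 (matched /14)


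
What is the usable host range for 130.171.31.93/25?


Network: 130.171.31.0
Broadcast: 130.171.31.127
First usable = network + 1
Last usable = broadcast - 1
Range: 130.171.31.1 to 130.171.31.126


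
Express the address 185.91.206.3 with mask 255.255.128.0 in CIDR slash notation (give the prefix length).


Binary: 11111111.11111111.10000000.00000000
Count leading 1s
Prefix: /17


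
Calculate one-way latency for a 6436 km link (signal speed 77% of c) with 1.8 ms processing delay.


Speed = 0.77 * 3e5 km/s = 231000 km/s
Propagation delay = 6436 / 231000 = 0.0279 s = 27.8615 ms
Processing delay = 1.8 ms
Total one-way latency = 29.6615 ms


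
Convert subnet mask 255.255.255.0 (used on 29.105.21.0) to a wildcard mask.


Subnet mask: 255.255.255.0
Wildcard = 255.255.255.255 - subnet mask
255 - 255 = 0
255 - 255 = 0
255 - 255 = 0
255 - 0 = 255
Wildcard: 0.0.0.255


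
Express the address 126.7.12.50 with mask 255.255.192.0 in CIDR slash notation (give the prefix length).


Binary: 11111111.11111111.11000000.00000000
Count leading 1s
Prefix: /18


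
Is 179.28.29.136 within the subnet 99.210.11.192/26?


Subnet network: 99.210.11.192
Test IP AND mask: 179.28.29.128
No, 179.28.29.136 is not in 99.210.11.192/26


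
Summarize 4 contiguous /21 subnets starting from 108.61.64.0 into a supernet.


Original prefix: /21
Number of subnets: 4 = 2^2
New prefix = 21 - 2 = 19
Supernet: 108.61.64.0/19


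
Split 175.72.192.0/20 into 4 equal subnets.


New prefix = 20 + 2 = 22
Each subnet has 1024 addresses
  175.72.192.0/22
  175.72.196.0/22
  175.72.200.0/22
  175.72.204.0/22
Subnets: 175.72.192.0/22, 175.72.196.0/22, 175.72.200.0/22, 175.72.204.0/22


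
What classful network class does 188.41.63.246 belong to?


First octet: 188
Binary: 10111100
10xxxxxx -> Class B (128-191)
Class B, default mask 255.255.0.0 (/16)


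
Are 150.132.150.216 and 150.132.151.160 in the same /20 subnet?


Mask: 255.255.240.0
150.132.150.216 AND mask = 150.132.144.0
150.132.151.160 AND mask = 150.132.144.0
Yes, same subnet (150.132.144.0)


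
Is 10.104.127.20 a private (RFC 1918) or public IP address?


RFC 1918 private ranges:
  10.0.0.0/8 (10.0.0.0 - 10.255.255.255)
  172.16.0.0/12 (172.16.0.0 - 172.31.255.255)
  192.168.0.0/16 (192.168.0.0 - 192.168.255.255)
Private (in 10.0.0.0/8)


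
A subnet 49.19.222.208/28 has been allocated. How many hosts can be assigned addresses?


Host bits = 32 - 28 = 4
Total addresses = 2^4 = 16
Usable = total - 2 (network and broadcast)
Usable hosts: 14


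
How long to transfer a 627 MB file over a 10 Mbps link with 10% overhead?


Effective throughput = 10 * (1 - 10/100) = 9 Mbps
File size in Mb = 627 * 8 = 5016 Mb
Time = 5016 / 9
Time = 557.3333 seconds


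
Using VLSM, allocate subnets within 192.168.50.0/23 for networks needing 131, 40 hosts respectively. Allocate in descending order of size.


131 hosts -> /24 (254 usable): 192.168.50.0/24
40 hosts -> /26 (62 usable): 192.168.51.0/26
Allocation: 192.168.50.0/24 (131 hosts, 254 usable); 192.168.51.0/26 (40 hosts, 62 usable)


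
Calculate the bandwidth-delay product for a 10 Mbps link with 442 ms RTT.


BDP = bandwidth * RTT
= 10 Mbps * 442 ms
= 10 * 1e6 * 442 / 1000 bits
= 4420000 bits
= 552500 bytes
= 539.5508 KB
BDP = 4420000 bits (552500 bytes)


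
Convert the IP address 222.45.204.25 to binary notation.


222 = 11011110
45 = 00101101
204 = 11001100
25 = 00011001
Binary: 11011110.00101101.11001100.00011001


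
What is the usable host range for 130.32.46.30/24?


Network: 130.32.46.0
Broadcast: 130.32.46.255
First usable = network + 1
Last usable = broadcast - 1
Range: 130.32.46.1 to 130.32.46.254


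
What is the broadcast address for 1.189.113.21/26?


Network: 1.189.113.0/26
Host bits = 6
Set all host bits to 1:
Broadcast: 1.189.113.63


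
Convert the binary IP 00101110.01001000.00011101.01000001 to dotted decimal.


00101110 = 46
01001000 = 72
00011101 = 29
01000001 = 65
IP: 46.72.29.65


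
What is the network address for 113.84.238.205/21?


IP:   01110001.01010100.11101110.11001101
Mask: 11111111.11111111.11111000.00000000
AND operation:
Net:  01110001.01010100.11101000.00000000
Network: 113.84.232.0/21


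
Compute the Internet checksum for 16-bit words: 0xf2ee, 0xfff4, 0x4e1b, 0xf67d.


Sum all words (with carry folding):
+ 0xf2ee = 0xf2ee
+ 0xfff4 = 0xf2e3
+ 0x4e1b = 0x40ff
+ 0xf67d = 0x377d
One's complement: ~0x377d
Checksum = 0xc882


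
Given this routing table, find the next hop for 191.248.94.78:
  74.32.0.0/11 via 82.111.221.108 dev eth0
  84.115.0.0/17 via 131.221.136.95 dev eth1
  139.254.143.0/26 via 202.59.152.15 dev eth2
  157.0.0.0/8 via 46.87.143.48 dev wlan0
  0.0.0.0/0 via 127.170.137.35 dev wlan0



Longest prefix match for 191.248.94.78:
  /11 74.32.0.0: no
  /17 84.115.0.0: no
  /26 139.254.143.0: no
  /8 157.0.0.0: no
  /0 0.0.0.0: MATCH
Selected: next-hop 127.170.137.35 via wlan0 (matched /0)


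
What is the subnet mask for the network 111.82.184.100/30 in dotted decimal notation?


/30 means 30 network bits, 2 host bits
Binary: 11111111111111111111111111111100
Mask: 255.255.255.252


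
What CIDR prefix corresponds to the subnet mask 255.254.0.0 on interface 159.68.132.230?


Binary: 11111111.11111110.00000000.00000000
Count leading 1s
Prefix: /15


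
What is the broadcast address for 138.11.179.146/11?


Network: 138.0.0.0/11
Host bits = 21
Set all host bits to 1:
Broadcast: 138.31.255.255


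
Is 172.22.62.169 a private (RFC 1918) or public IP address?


RFC 1918 private ranges:
  10.0.0.0/8 (10.0.0.0 - 10.255.255.255)
  172.16.0.0/12 (172.16.0.0 - 172.31.255.255)
  192.168.0.0/16 (192.168.0.0 - 192.168.255.255)
Private (in 172.16.0.0/12)


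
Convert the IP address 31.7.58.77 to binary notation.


31 = 00011111
7 = 00000111
58 = 00111010
77 = 01001101
Binary: 00011111.00000111.00111010.01001101


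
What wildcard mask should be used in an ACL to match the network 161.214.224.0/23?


Subnet mask: 255.255.254.0
Wildcard = 255.255.255.255 - subnet mask
255 - 255 = 0
255 - 255 = 0
255 - 254 = 1
255 - 0 = 255
Wildcard: 0.0.1.255


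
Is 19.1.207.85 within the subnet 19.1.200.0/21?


Subnet network: 19.1.200.0
Test IP AND mask: 19.1.200.0
Yes, 19.1.207.85 is in 19.1.200.0/21


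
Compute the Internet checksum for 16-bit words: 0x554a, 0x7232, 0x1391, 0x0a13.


Sum all words (with carry folding):
+ 0x554a = 0x554a
+ 0x7232 = 0xc77c
+ 0x1391 = 0xdb0d
+ 0x0a13 = 0xe520
One's complement: ~0xe520
Checksum = 0x1adf


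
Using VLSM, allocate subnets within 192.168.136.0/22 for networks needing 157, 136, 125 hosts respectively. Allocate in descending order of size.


157 hosts -> /24 (254 usable): 192.168.136.0/24
136 hosts -> /24 (254 usable): 192.168.137.0/24
125 hosts -> /25 (126 usable): 192.168.138.0/25
Allocation: 192.168.136.0/24 (157 hosts, 254 usable); 192.168.137.0/24 (136 hosts, 254 usable); 192.168.138.0/25 (125 hosts, 126 usable)


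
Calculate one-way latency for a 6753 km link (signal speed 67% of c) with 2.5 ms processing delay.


Speed = 0.67 * 3e5 km/s = 201000 km/s
Propagation delay = 6753 / 201000 = 0.0336 s = 33.597 ms
Processing delay = 2.5 ms
Total one-way latency = 36.097 ms


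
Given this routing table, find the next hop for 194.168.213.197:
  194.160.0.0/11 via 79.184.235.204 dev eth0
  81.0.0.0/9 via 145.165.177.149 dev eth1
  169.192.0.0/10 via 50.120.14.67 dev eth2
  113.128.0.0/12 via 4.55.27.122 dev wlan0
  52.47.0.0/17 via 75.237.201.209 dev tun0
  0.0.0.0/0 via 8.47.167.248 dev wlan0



Longest prefix match for 194.168.213.197:
  /11 194.160.0.0: MATCH
  /9 81.0.0.0: no
  /10 169.192.0.0: no
  /12 113.128.0.0: no
  /17 52.47.0.0: no
  /0 0.0.0.0: MATCH
Selected: next-hop 79.184.235.204 via eth0 (matched /11)


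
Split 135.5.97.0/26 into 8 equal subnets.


New prefix = 26 + 3 = 29
Each subnet has 8 addresses
  135.5.97.0/29
  135.5.97.8/29
  135.5.97.16/29
  135.5.97.24/29
  135.5.97.32/29
  135.5.97.40/29
  135.5.97.48/29
  135.5.97.56/29
Subnets: 135.5.97.0/29, 135.5.97.8/29, 135.5.97.16/29, 135.5.97.24/29, 135.5.97.32/29, 135.5.97.40/29, 135.5.97.48/29, 135.5.97.56/29


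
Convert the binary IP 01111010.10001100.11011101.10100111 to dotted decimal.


01111010 = 122
10001100 = 140
11011101 = 221
10100111 = 167
IP: 122.140.221.167


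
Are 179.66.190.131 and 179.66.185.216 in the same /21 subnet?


Mask: 255.255.248.0
179.66.190.131 AND mask = 179.66.184.0
179.66.185.216 AND mask = 179.66.184.0
Yes, same subnet (179.66.184.0)


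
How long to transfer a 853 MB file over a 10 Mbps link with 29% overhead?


Effective throughput = 10 * (1 - 29/100) = 7.1 Mbps
File size in Mb = 853 * 8 = 6824 Mb
Time = 6824 / 7.1
Time = 961.1268 seconds


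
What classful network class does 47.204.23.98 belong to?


First octet: 47
Binary: 00101111
0xxxxxxx -> Class A (1-126)
Class A, default mask 255.0.0.0 (/8)


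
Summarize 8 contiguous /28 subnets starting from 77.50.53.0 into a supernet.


Original prefix: /28
Number of subnets: 8 = 2^3
New prefix = 28 - 3 = 25
Supernet: 77.50.53.0/25


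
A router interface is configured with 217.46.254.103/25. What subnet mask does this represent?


/25 means 25 network bits, 7 host bits
Binary: 11111111111111111111111110000000
Mask: 255.255.255.128


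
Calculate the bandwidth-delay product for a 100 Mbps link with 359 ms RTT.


BDP = bandwidth * RTT
= 100 Mbps * 359 ms
= 100 * 1e6 * 359 / 1000 bits
= 35900000 bits
= 4487500 bytes
= 4382.3242 KB
BDP = 35900000 bits (4487500 bytes)


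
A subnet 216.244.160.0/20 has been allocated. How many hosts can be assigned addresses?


Host bits = 32 - 20 = 12
Total addresses = 2^12 = 4096
Usable = total - 2 (network and broadcast)
Usable hosts: 4094


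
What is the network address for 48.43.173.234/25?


IP:   00110000.00101011.10101101.11101010
Mask: 11111111.11111111.11111111.10000000
AND operation:
Net:  00110000.00101011.10101101.10000000
Network: 48.43.173.128/25


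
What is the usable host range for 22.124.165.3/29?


Network: 22.124.165.0
Broadcast: 22.124.165.7
First usable = network + 1
Last usable = broadcast - 1
Range: 22.124.165.1 to 22.124.165.6


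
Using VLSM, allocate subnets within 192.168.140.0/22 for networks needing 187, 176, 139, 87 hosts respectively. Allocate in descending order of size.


187 hosts -> /24 (254 usable): 192.168.140.0/24
176 hosts -> /24 (254 usable): 192.168.141.0/24
139 hosts -> /24 (254 usable): 192.168.142.0/24
87 hosts -> /25 (126 usable): 192.168.143.0/25
Allocation: 192.168.140.0/24 (187 hosts, 254 usable); 192.168.141.0/24 (176 hosts, 254 usable); 192.168.142.0/24 (139 hosts, 254 usable); 192.168.143.0/25 (87 hosts, 126 usable)


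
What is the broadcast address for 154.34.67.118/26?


Network: 154.34.67.64/26
Host bits = 6
Set all host bits to 1:
Broadcast: 154.34.67.127


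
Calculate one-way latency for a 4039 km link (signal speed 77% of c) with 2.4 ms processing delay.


Speed = 0.77 * 3e5 km/s = 231000 km/s
Propagation delay = 4039 / 231000 = 0.0175 s = 17.4848 ms
Processing delay = 2.4 ms
Total one-way latency = 19.8848 ms


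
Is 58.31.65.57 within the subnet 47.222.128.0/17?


Subnet network: 47.222.128.0
Test IP AND mask: 58.31.0.0
No, 58.31.65.57 is not in 47.222.128.0/17


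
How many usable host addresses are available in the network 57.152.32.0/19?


Host bits = 32 - 19 = 13
Total addresses = 2^13 = 8192
Usable = total - 2 (network and broadcast)
Usable hosts: 8190
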